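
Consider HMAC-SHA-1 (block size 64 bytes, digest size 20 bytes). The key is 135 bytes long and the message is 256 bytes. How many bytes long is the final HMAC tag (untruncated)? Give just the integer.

The tag is one SHA-1 digest: 20 bytes.

20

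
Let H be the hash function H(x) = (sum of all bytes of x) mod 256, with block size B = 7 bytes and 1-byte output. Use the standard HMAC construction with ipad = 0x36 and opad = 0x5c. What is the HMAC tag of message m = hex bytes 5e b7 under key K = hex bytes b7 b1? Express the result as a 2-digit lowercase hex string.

Key hex bytes b7 b1 is 2 bytes ≤ B = 7; zero-pad to 7 bytes: K' = b7 b1 00 00 00 00 00.
K' ⊕ ipad = 81 87 36 36 36 36 36.  K' ⊕ opad = eb ed 5c 5c 5c 5c 5c.
Inner input = (K'⊕ipad) ∥ m = 81 87 36 36 36 36 36 ∥ 5e b7.
Inner hash: sum = 129+135+54+54+54+54+54+94+183 = 811; mod 256 = 43 → 2b.
Outer input = (K'⊕opad) ∥ inner = eb ed 5c 5c 5c 5c 5c ∥ 2b.
Outer hash (tag): sum = 235+237+92+92+92+92+92+43 = 975; mod 256 = 207 → cf.

cf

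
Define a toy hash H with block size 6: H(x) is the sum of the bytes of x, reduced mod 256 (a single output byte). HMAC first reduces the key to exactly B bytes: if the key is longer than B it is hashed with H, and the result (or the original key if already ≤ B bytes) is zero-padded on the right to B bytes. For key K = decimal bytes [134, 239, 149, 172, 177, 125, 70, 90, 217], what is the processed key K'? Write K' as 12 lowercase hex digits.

5d0000000000

|K| = 9 > B = 6, so first hash the key.
H(K): sum = 134+239+149+172+177+125+70+90+217 = 1373; mod 256 = 93 → 5d.
Zero-pad H(K) = 5d to 6 bytes: K' = 5d 00 00 00 00 00.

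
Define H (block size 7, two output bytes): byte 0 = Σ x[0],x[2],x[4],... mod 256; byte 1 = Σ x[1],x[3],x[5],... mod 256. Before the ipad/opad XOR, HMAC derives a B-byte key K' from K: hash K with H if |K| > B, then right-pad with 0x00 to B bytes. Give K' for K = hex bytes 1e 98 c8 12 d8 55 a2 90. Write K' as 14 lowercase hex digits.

608f0000000000

|K| = 8 > B = 7, so first hash the key.
H(K): even-index sum = 608 mod 256 = 96; odd-index sum = 399 mod 256 = 143 → 60 8f.
Zero-pad H(K) = 60 8f to 7 bytes: K' = 60 8f 00 00 00 00 00.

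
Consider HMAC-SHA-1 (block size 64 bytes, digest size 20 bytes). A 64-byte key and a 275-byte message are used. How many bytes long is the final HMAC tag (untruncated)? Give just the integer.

20

The tag is one SHA-1 digest: 20 bytes.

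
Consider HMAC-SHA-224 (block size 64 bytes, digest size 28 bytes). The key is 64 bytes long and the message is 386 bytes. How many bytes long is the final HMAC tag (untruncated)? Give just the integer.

The tag is one SHA-224 digest: 28 bytes.

28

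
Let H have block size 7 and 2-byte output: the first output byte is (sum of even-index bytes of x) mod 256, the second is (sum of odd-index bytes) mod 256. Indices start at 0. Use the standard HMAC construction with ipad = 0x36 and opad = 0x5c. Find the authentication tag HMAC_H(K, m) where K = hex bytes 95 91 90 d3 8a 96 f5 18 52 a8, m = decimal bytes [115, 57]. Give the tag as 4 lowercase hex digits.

Key hex bytes 95 91 90 d3 8a 96 f5 18 52 a8 is 10 bytes > B = 7, so hash it first: H(key) = f6 ba, then zero-pad to 7 bytes: K' = f6 ba 00 00 00 00 00.
K' ⊕ ipad = c0 8c 36 36 36 36 36.  K' ⊕ opad = aa e6 5c 5c 5c 5c 5c.
Inner input = (K'⊕ipad) ∥ m = c0 8c 36 36 36 36 36 ∥ 73 39.
Inner hash: even-index sum = 411 mod 256 = 155; odd-index sum = 363 mod 256 = 107 → 9b 6b.
Outer input = (K'⊕opad) ∥ inner = aa e6 5c 5c 5c 5c 5c ∥ 9b 6b.
Outer hash (tag): even-index sum = 553 mod 256 = 41; odd-index sum = 569 mod 256 = 57 → 29 39.

2939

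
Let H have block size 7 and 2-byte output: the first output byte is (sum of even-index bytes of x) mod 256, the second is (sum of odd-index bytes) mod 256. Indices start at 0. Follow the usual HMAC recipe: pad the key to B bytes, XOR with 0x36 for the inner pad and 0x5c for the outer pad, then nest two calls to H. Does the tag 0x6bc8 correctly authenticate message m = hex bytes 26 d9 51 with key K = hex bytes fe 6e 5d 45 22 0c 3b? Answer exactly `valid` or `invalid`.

Key hex bytes fe 6e 5d 45 22 0c 3b is exactly B = 7 bytes: K' = fe 6e 5d 45 22 0c 3b.
K' ⊕ ipad = c8 58 6b 73 14 3a 0d; K' ⊕ opad = a2 32 01 19 7e 50 67.
Inner hash: even-index sum = 557 mod 256 = 45; odd-index sum = 380 mod 256 = 124 → 2d 7c.
Outer hash (recomputed tag): even-index sum = 516 mod 256 = 4; odd-index sum = 200 mod 256 = 200 → 04 c8.
Recomputed tag = 04c8; claimed = 6bc8 → mismatch.

invalid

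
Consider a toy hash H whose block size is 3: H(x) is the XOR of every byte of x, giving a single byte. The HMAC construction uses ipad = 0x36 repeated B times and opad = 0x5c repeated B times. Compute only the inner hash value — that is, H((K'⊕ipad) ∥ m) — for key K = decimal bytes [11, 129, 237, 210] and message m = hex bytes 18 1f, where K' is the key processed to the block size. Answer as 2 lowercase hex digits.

Key decimal bytes [11, 129, 237, 210] = 0b 81 ed d2 is 4 bytes > B = 3, so hash it first: H(key) = b5, then zero-pad to 3 bytes: K' = b5 00 00.
K' ⊕ ipad = 83 36 36.
Inner input = 83 36 36 ∥ 18 1f.
Inner hash: XOR 83⊕36⊕36⊕18⊕1f = 84.

84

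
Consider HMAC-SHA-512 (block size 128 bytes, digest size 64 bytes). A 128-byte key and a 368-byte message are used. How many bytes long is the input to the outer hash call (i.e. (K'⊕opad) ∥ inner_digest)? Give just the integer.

Key is 128 ≤ 128 bytes, zero-padded: |K'| = 128.
Outer input = (K'⊕opad) ∥ H(inner) → 128 + 64 = 192 bytes.

192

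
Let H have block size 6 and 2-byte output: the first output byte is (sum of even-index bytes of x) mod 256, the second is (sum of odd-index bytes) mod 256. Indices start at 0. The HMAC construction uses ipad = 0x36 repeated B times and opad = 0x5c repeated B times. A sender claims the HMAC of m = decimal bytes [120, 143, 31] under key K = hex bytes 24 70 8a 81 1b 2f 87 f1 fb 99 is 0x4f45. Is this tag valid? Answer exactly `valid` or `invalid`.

valid

Key hex bytes 24 70 8a 81 1b 2f 87 f1 fb 99 is 10 bytes > B = 6, so hash it first: H(key) = 4b aa, then zero-pad to 6 bytes: K' = 4b aa 00 00 00 00.
K' ⊕ ipad = 7d 9c 36 36 36 36; K' ⊕ opad = 17 f6 5c 5c 5c 5c.
Inner hash: even-index sum = 384 mod 256 = 128; odd-index sum = 407 mod 256 = 151 → 80 97.
Outer hash (recomputed tag): even-index sum = 335 mod 256 = 79; odd-index sum = 581 mod 256 = 69 → 4f 45.
Recomputed tag = 4f45; claimed = 4f45 → match.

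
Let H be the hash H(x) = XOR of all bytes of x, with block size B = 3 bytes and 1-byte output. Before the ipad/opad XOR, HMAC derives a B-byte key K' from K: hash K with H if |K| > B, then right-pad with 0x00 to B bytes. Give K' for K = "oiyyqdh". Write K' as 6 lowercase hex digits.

7b0000

|K| = 7 > B = 3, so first hash the key.
H(K): XOR 6f⊕69⊕79⊕79⊕71⊕64⊕68 = 7b.
Zero-pad H(K) = 7b to 3 bytes: K' = 7b 00 00.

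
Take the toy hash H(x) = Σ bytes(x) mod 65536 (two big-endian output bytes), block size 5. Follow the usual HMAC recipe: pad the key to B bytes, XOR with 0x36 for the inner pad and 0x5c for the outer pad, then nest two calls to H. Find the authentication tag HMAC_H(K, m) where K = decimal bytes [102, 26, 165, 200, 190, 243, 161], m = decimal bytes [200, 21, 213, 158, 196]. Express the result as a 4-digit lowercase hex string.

02c3

Key decimal bytes [102, 26, 165, 200, 190, 243, 161] = 66 1a a5 c8 be f3 a1 is 7 bytes > B = 5, so hash it first: H(key) = 04 3f, then zero-pad to 5 bytes: K' = 04 3f 00 00 00.
K' ⊕ ipad = 32 09 36 36 36.  K' ⊕ opad = 58 63 5c 5c 5c.
Inner input = (K'⊕ipad) ∥ m = 32 09 36 36 36 ∥ c8 15 d5 9e c4.
Inner hash: sum = 50+9+54+54+54+200+21+213+158+196 = 1009 → 03 f1.
Outer input = (K'⊕opad) ∥ inner = 58 63 5c 5c 5c ∥ 03 f1.
Outer hash (tag): sum = 88+99+92+92+92+3+241 = 707 → 02 c3.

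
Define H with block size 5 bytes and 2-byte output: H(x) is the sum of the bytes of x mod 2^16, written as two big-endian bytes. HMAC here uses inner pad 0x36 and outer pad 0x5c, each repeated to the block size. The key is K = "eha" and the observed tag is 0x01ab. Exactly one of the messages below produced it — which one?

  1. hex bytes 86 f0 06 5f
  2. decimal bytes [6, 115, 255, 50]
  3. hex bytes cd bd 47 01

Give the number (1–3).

3

Key "eha" = 65 68 61 is 3 bytes ≤ B = 5; zero-pad to 5 bytes: K' = 65 68 61 00 00.
K' ⊕ ipad = 53 5e 57 36 36; K' ⊕ opad = 39 34 3d 5c 5c.
m1: inner = H(53 5e 57 36 36 86 f0 06 5f) = 03 4f; tag = H(39 34 3d 5c 5c 03 4f) = 01b4
m2: inner = H(53 5e 57 36 36 06 73 ff 32) = 03 1e; tag = H(39 34 3d 5c 5c 03 1e) = 0183
m3: inner = H(53 5e 57 36 36 cd bd 47 01) = 03 46; tag = H(39 34 3d 5c 5c 03 46) = 01ab ← matches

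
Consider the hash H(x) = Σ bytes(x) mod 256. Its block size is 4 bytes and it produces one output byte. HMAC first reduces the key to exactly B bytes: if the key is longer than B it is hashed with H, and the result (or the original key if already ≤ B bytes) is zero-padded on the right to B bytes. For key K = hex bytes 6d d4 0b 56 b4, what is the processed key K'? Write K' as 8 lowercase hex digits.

|K| = 5 > B = 4, so first hash the key.
H(K): sum = 109+212+11+86+180 = 598; mod 256 = 86 → 56.
Zero-pad H(K) = 56 to 4 bytes: K' = 56 00 00 00.

56000000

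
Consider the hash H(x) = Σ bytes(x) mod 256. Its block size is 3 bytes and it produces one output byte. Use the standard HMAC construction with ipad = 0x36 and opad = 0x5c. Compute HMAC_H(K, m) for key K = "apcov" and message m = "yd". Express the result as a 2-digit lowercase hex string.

Key "apcov" = 61 70 63 6f 76 is 5 bytes > B = 3, so hash it first: H(key) = 19, then zero-pad to 3 bytes: K' = 19 00 00.
K' ⊕ ipad = 2f 36 36.  K' ⊕ opad = 45 5c 5c.
Inner input = (K'⊕ipad) ∥ m = 2f 36 36 ∥ 79 64.
Inner hash: sum = 47+54+54+121+100 = 376; mod 256 = 120 → 78.
Outer input = (K'⊕opad) ∥ inner = 45 5c 5c ∥ 78.
Outer hash (tag): sum = 69+92+92+120 = 373; mod 256 = 117 → 75.

75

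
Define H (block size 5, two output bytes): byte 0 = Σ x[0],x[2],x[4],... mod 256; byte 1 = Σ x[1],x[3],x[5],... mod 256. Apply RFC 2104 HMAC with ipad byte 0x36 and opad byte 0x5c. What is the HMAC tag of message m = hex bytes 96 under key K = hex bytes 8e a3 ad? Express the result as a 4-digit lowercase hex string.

80e4

Key hex bytes 8e a3 ad is 3 bytes ≤ B = 5; zero-pad to 5 bytes: K' = 8e a3 ad 00 00.
K' ⊕ ipad = b8 95 9b 36 36.  K' ⊕ opad = d2 ff f1 5c 5c.
Inner input = (K'⊕ipad) ∥ m = b8 95 9b 36 36 ∥ 96.
Inner hash: even-index sum = 393 mod 256 = 137; odd-index sum = 353 mod 256 = 97 → 89 61.
Outer input = (K'⊕opad) ∥ inner = d2 ff f1 5c 5c ∥ 89 61.
Outer hash (tag): even-index sum = 640 mod 256 = 128; odd-index sum = 484 mod 256 = 228 → 80 e4.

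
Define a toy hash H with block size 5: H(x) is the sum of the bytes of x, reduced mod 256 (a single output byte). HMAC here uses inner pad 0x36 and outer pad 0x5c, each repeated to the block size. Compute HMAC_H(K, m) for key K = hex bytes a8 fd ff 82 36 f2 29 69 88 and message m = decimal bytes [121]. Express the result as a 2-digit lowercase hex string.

53

Key hex bytes a8 fd ff 82 36 f2 29 69 88 is 9 bytes > B = 5, so hash it first: H(key) = 68, then zero-pad to 5 bytes: K' = 68 00 00 00 00.
K' ⊕ ipad = 5e 36 36 36 36.  K' ⊕ opad = 34 5c 5c 5c 5c.
Inner input = (K'⊕ipad) ∥ m = 5e 36 36 36 36 ∥ 79.
Inner hash: sum = 94+54+54+54+54+121 = 431; mod 256 = 175 → af.
Outer input = (K'⊕opad) ∥ inner = 34 5c 5c 5c 5c ∥ af.
Outer hash (tag): sum = 52+92+92+92+92+175 = 595; mod 256 = 83 → 53.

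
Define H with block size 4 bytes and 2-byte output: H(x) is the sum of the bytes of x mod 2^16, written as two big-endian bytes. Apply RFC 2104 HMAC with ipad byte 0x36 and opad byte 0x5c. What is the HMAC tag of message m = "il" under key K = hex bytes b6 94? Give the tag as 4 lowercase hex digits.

02cf

Key hex bytes b6 94 is 2 bytes ≤ B = 4; zero-pad to 4 bytes: K' = b6 94 00 00.
K' ⊕ ipad = 80 a2 36 36.  K' ⊕ opad = ea c8 5c 5c.
Inner input = (K'⊕ipad) ∥ m = 80 a2 36 36 ∥ 69 6c.
Inner hash: sum = 128+162+54+54+105+108 = 611 → 02 63.
Outer input = (K'⊕opad) ∥ inner = ea c8 5c 5c ∥ 02 63.
Outer hash (tag): sum = 234+200+92+92+2+99 = 719 → 02 cf.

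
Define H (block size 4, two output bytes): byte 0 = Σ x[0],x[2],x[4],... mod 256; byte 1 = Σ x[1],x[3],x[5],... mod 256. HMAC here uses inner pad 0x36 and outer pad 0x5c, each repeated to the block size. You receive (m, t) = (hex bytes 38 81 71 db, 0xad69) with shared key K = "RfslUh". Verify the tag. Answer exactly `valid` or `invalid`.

invalid

Key "RfslUh" = 52 66 73 6c 55 68 is 6 bytes > B = 4, so hash it first: H(key) = 1a 3a, then zero-pad to 4 bytes: K' = 1a 3a 00 00.
K' ⊕ ipad = 2c 0c 36 36; K' ⊕ opad = 46 66 5c 5c.
Inner hash: even-index sum = 267 mod 256 = 11; odd-index sum = 414 mod 256 = 158 → 0b 9e.
Outer hash (recomputed tag): even-index sum = 173 mod 256 = 173; odd-index sum = 352 mod 256 = 96 → ad 60.
Recomputed tag = ad60; claimed = ad69 → mismatch.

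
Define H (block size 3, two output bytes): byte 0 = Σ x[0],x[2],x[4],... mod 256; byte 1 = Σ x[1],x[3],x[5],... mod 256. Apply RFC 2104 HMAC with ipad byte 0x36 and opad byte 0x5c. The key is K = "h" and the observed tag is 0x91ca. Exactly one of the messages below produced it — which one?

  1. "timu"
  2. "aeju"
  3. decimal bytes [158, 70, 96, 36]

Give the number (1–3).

2

Key "h" = 68 is 1 byte ≤ B = 3; zero-pad to 3 bytes: K' = 68 00 00.
K' ⊕ ipad = 5e 36 36; K' ⊕ opad = 34 5c 5c.
m1: inner = H(5e 36 36 74 69 6d 75) = 72 17; tag = H(34 5c 5c 72 17) = a7ce
m2: inner = H(5e 36 36 61 65 6a 75) = 6e 01; tag = H(34 5c 5c 6e 01) = 91ca ← matches
m3: inner = H(5e 36 36 9e 46 60 24) = fe 34; tag = H(34 5c 5c fe 34) = c45a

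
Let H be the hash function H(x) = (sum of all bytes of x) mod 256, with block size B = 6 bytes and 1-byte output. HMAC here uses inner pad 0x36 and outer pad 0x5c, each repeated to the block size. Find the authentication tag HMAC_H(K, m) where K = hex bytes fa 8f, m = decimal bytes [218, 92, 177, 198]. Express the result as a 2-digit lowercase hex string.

f3

Key hex bytes fa 8f is 2 bytes ≤ B = 6; zero-pad to 6 bytes: K' = fa 8f 00 00 00 00.
K' ⊕ ipad = cc b9 36 36 36 36.  K' ⊕ opad = a6 d3 5c 5c 5c 5c.
Inner input = (K'⊕ipad) ∥ m = cc b9 36 36 36 36 ∥ da 5c b1 c6.
Inner hash: sum = 204+185+54+54+54+54+218+92+177+198 = 1290; mod 256 = 10 → 0a.
Outer input = (K'⊕opad) ∥ inner = a6 d3 5c 5c 5c 5c ∥ 0a.
Outer hash (tag): sum = 166+211+92+92+92+92+10 = 755; mod 256 = 243 → f3.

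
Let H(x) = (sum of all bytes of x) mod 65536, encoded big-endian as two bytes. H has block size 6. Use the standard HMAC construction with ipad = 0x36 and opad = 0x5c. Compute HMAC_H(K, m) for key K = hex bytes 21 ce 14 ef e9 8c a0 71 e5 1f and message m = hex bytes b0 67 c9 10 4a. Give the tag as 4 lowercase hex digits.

027b

Key hex bytes 21 ce 14 ef e9 8c a0 71 e5 1f is 10 bytes > B = 6, so hash it first: H(key) = 05 7c, then zero-pad to 6 bytes: K' = 05 7c 00 00 00 00.
K' ⊕ ipad = 33 4a 36 36 36 36.  K' ⊕ opad = 59 20 5c 5c 5c 5c.
Inner input = (K'⊕ipad) ∥ m = 33 4a 36 36 36 36 ∥ b0 67 c9 10 4a.
Inner hash: sum = 51+74+54+54+54+54+176+103+201+16+74 = 911 → 03 8f.
Outer input = (K'⊕opad) ∥ inner = 59 20 5c 5c 5c 5c ∥ 03 8f.
Outer hash (tag): sum = 89+32+92+92+92+92+3+143 = 635 → 02 7b.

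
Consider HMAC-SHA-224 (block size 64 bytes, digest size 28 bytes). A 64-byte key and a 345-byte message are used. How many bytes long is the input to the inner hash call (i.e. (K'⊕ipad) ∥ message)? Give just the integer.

409

Key is 64 ≤ 64 bytes, zero-padded: |K'| = 64.
Inner input = (K'⊕ipad) ∥ m → 64 + 345 = 409 bytes.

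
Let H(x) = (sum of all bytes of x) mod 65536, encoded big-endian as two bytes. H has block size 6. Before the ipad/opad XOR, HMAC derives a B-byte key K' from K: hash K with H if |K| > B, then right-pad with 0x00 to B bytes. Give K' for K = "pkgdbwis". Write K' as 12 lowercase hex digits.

|K| = 8 > B = 6, so first hash the key.
H(K): sum = 112+107+103+100+98+119+105+115 = 859 → 03 5b.
Zero-pad H(K) = 03 5b to 6 bytes: K' = 03 5b 00 00 00 00.

035b00000000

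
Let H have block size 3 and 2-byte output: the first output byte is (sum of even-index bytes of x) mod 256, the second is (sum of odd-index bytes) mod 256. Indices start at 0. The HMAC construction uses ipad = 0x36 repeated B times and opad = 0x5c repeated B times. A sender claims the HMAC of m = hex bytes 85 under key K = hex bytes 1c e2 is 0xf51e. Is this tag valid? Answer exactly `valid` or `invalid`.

valid

Key hex bytes 1c e2 is 2 bytes ≤ B = 3; zero-pad to 3 bytes: K' = 1c e2 00.
K' ⊕ ipad = 2a d4 36; K' ⊕ opad = 40 be 5c.
Inner hash: even-index sum = 96 mod 256 = 96; odd-index sum = 345 mod 256 = 89 → 60 59.
Outer hash (recomputed tag): even-index sum = 245 mod 256 = 245; odd-index sum = 286 mod 256 = 30 → f5 1e.
Recomputed tag = f51e; claimed = f51e → match.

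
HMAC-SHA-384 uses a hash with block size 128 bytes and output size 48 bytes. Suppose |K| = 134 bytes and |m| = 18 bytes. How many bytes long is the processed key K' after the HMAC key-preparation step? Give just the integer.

Key is 134 > 128 bytes, so it is hashed to 48 bytes then zero-padded to 128: |K'| = 128.

128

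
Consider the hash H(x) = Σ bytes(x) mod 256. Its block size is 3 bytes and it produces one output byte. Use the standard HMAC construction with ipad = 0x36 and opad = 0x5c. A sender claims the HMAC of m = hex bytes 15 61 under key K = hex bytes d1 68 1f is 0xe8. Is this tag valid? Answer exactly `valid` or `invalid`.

Key hex bytes d1 68 1f is exactly B = 3 bytes: K' = d1 68 1f.
K' ⊕ ipad = e7 5e 29; K' ⊕ opad = 8d 34 43.
Inner hash: sum = 231+94+41+21+97 = 484; mod 256 = 228 → e4.
Outer hash (recomputed tag): sum = 141+52+67+228 = 488; mod 256 = 232 → e8.
Recomputed tag = e8; claimed = e8 → match.

valid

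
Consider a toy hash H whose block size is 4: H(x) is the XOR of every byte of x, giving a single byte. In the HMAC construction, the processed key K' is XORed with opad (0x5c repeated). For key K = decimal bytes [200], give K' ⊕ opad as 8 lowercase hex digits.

Key decimal bytes [200] = c8 is 1 byte ≤ B = 4; zero-pad to 4 bytes: K' = c8 00 00 00.
XOR each byte with 0x5c: c8⊕5c=94, 00⊕5c=5c, 00⊕5c=5c, 00⊕5c=5c.

945c5c5c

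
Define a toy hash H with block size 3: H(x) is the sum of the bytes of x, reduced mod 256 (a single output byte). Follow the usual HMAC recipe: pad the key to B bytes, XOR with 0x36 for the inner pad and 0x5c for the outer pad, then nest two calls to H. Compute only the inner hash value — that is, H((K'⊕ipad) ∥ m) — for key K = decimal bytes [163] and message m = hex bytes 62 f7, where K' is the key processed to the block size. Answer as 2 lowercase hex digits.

5a

Key decimal bytes [163] = a3 is 1 byte ≤ B = 3; zero-pad to 3 bytes: K' = a3 00 00.
K' ⊕ ipad = 95 36 36.
Inner input = 95 36 36 ∥ 62 f7.
Inner hash: sum = 149+54+54+98+247 = 602; mod 256 = 90 → 5a.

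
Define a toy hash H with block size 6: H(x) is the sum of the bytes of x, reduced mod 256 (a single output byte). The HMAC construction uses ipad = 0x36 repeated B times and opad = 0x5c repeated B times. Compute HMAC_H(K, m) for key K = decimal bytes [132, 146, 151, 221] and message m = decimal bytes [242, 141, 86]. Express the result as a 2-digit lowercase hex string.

Key decimal bytes [132, 146, 151, 221] = 84 92 97 dd is 4 bytes ≤ B = 6; zero-pad to 6 bytes: K' = 84 92 97 dd 00 00.
K' ⊕ ipad = b2 a4 a1 eb 36 36.  K' ⊕ opad = d8 ce cb 81 5c 5c.
Inner input = (K'⊕ipad) ∥ m = b2 a4 a1 eb 36 36 ∥ f2 8d 56.
Inner hash: sum = 178+164+161+235+54+54+242+141+86 = 1315; mod 256 = 35 → 23.
Outer input = (K'⊕opad) ∥ inner = d8 ce cb 81 5c 5c ∥ 23.
Outer hash (tag): sum = 216+206+203+129+92+92+35 = 973; mod 256 = 205 → cd.

cd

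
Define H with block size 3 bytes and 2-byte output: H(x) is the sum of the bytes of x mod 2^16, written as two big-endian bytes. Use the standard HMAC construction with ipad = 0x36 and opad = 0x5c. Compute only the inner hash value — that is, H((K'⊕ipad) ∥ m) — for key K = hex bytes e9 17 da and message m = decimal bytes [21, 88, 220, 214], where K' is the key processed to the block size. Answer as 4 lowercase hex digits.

Key hex bytes e9 17 da is exactly B = 3 bytes: K' = e9 17 da.
K' ⊕ ipad = df 21 ec.
Inner input = df 21 ec ∥ 15 58 dc d6.
Inner hash: sum = 223+33+236+21+88+220+214 = 1035 → 04 0b.

040b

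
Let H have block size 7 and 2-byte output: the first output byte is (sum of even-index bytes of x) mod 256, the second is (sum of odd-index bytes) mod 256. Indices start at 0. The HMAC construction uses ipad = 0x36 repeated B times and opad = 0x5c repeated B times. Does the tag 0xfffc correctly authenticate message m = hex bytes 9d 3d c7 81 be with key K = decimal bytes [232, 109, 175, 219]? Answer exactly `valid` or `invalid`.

invalid

Key decimal bytes [232, 109, 175, 219] = e8 6d af db is 4 bytes ≤ B = 7; zero-pad to 7 bytes: K' = e8 6d af db 00 00 00.
K' ⊕ ipad = de 5b 99 ed 36 36 36; K' ⊕ opad = b4 31 f3 87 5c 5c 5c.
Inner hash: even-index sum = 673 mod 256 = 161; odd-index sum = 928 mod 256 = 160 → a1 a0.
Outer hash (recomputed tag): even-index sum = 767 mod 256 = 255; odd-index sum = 437 mod 256 = 181 → ff b5.
Recomputed tag = ffb5; claimed = fffc → mismatch.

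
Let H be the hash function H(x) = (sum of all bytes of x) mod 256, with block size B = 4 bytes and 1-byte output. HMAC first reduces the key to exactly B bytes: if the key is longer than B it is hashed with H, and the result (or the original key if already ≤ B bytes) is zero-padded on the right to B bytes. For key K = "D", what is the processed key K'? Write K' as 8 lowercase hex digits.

44000000

Key "D" = 44 is 1 byte ≤ B = 4; zero-pad to 4 bytes: K' = 44 00 00 00.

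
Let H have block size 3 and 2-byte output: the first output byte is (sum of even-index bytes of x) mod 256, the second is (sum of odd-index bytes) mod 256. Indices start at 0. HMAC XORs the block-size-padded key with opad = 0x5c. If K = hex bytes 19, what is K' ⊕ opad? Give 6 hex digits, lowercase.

455c5c

Key hex bytes 19 is 1 byte ≤ B = 3; zero-pad to 3 bytes: K' = 19 00 00.
XOR each byte with 0x5c: 19⊕5c=45, 00⊕5c=5c, 00⊕5c=5c.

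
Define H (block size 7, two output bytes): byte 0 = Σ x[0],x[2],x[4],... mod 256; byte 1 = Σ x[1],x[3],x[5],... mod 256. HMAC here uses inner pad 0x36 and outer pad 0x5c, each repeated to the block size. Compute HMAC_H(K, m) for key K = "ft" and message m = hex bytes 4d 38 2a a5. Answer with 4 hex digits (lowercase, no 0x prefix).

73af

Key "ft" = 66 74 is 2 bytes ≤ B = 7; zero-pad to 7 bytes: K' = 66 74 00 00 00 00 00.
K' ⊕ ipad = 50 42 36 36 36 36 36.  K' ⊕ opad = 3a 28 5c 5c 5c 5c 5c.
Inner input = (K'⊕ipad) ∥ m = 50 42 36 36 36 36 36 ∥ 4d 38 2a a5.
Inner hash: even-index sum = 463 mod 256 = 207; odd-index sum = 293 mod 256 = 37 → cf 25.
Outer input = (K'⊕opad) ∥ inner = 3a 28 5c 5c 5c 5c 5c ∥ cf 25.
Outer hash (tag): even-index sum = 371 mod 256 = 115; odd-index sum = 431 mod 256 = 175 → 73 af.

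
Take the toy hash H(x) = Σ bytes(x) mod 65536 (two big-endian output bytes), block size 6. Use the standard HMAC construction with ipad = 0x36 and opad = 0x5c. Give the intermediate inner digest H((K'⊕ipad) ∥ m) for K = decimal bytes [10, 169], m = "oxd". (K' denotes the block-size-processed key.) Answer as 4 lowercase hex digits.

02fe

Key decimal bytes [10, 169] = 0a a9 is 2 bytes ≤ B = 6; zero-pad to 6 bytes: K' = 0a a9 00 00 00 00.
K' ⊕ ipad = 3c 9f 36 36 36 36.
Inner input = 3c 9f 36 36 36 36 ∥ 6f 78 64.
Inner hash: sum = 60+159+54+54+54+54+111+120+100 = 766 → 02 fe.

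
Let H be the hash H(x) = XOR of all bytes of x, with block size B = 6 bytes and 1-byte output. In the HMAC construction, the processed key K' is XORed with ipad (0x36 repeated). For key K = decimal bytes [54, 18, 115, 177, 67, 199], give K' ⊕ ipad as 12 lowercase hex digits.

0024458775f1

Key decimal bytes [54, 18, 115, 177, 67, 199] = 36 12 73 b1 43 c7 is exactly B = 6 bytes: K' = 36 12 73 b1 43 c7.
XOR each byte with 0x36: 36⊕36=00, 12⊕36=24, 73⊕36=45, b1⊕36=87, 43⊕36=75, c7⊕36=f1.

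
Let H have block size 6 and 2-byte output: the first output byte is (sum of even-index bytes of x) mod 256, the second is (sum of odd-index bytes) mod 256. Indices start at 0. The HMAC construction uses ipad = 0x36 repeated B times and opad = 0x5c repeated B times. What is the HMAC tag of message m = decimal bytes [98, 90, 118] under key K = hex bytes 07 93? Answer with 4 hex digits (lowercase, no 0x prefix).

88f2

Key hex bytes 07 93 is 2 bytes ≤ B = 6; zero-pad to 6 bytes: K' = 07 93 00 00 00 00.
K' ⊕ ipad = 31 a5 36 36 36 36.  K' ⊕ opad = 5b cf 5c 5c 5c 5c.
Inner input = (K'⊕ipad) ∥ m = 31 a5 36 36 36 36 ∥ 62 5a 76.
Inner hash: even-index sum = 373 mod 256 = 117; odd-index sum = 363 mod 256 = 107 → 75 6b.
Outer input = (K'⊕opad) ∥ inner = 5b cf 5c 5c 5c 5c ∥ 75 6b.
Outer hash (tag): even-index sum = 392 mod 256 = 136; odd-index sum = 498 mod 256 = 242 → 88 f2.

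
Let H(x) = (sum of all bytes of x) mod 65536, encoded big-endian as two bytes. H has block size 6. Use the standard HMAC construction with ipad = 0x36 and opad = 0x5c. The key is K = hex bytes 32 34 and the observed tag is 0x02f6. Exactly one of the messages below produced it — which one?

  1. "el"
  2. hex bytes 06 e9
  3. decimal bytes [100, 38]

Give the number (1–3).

1

Key hex bytes 32 34 is 2 bytes ≤ B = 6; zero-pad to 6 bytes: K' = 32 34 00 00 00 00.
K' ⊕ ipad = 04 02 36 36 36 36; K' ⊕ opad = 6e 68 5c 5c 5c 5c.
m1: inner = H(04 02 36 36 36 36 65 6c) = 01 af; tag = H(6e 68 5c 5c 5c 5c 01 af) = 02f6 ← matches
m2: inner = H(04 02 36 36 36 36 06 e9) = 01 cd; tag = H(6e 68 5c 5c 5c 5c 01 cd) = 0314
m3: inner = H(04 02 36 36 36 36 64 26) = 01 68; tag = H(6e 68 5c 5c 5c 5c 01 68) = 02af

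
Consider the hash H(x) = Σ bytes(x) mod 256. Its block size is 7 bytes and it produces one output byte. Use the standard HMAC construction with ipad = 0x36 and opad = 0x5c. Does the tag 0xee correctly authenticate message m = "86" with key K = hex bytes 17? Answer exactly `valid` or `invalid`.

Key hex bytes 17 is 1 byte ≤ B = 7; zero-pad to 7 bytes: K' = 17 00 00 00 00 00 00.
K' ⊕ ipad = 21 36 36 36 36 36 36; K' ⊕ opad = 4b 5c 5c 5c 5c 5c 5c.
Inner hash: sum = 33+54+54+54+54+54+54+56+54 = 467; mod 256 = 211 → d3.
Outer hash (recomputed tag): sum = 75+92+92+92+92+92+92+211 = 838; mod 256 = 70 → 46.
Recomputed tag = 46; claimed = ee → mismatch.

invalid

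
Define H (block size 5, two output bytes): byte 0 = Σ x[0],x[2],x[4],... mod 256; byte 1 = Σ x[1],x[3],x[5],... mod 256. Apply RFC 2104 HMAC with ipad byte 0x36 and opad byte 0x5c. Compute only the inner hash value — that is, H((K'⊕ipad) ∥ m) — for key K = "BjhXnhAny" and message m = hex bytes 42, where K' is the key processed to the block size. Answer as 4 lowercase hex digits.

Key "BjhXnhAny" = 42 6a 68 58 6e 68 41 6e 79 is 9 bytes > B = 5, so hash it first: H(key) = d2 98, then zero-pad to 5 bytes: K' = d2 98 00 00 00.
K' ⊕ ipad = e4 ae 36 36 36.
Inner input = e4 ae 36 36 36 ∥ 42.
Inner hash: even-index sum = 336 mod 256 = 80; odd-index sum = 294 mod 256 = 38 → 50 26.

5026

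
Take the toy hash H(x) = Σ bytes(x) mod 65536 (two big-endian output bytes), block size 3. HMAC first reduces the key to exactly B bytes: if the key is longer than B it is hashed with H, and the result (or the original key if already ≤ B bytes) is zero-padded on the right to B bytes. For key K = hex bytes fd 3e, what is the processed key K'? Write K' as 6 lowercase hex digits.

fd3e00

Key hex bytes fd 3e is 2 bytes ≤ B = 3; zero-pad to 3 bytes: K' = fd 3e 00.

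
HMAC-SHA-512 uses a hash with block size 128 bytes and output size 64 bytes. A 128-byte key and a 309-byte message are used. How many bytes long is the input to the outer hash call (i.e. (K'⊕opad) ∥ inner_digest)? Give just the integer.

Key is 128 ≤ 128 bytes, zero-padded: |K'| = 128.
Outer input = (K'⊕opad) ∥ H(inner) → 128 + 64 = 192 bytes.

192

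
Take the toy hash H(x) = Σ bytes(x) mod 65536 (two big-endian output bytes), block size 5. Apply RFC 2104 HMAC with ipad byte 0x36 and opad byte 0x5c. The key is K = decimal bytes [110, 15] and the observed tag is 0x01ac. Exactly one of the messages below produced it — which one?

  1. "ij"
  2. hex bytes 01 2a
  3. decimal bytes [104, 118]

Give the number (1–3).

3

Key decimal bytes [110, 15] = 6e 0f is 2 bytes ≤ B = 5; zero-pad to 5 bytes: K' = 6e 0f 00 00 00.
K' ⊕ ipad = 58 39 36 36 36; K' ⊕ opad = 32 53 5c 5c 5c.
m1: inner = H(58 39 36 36 36 69 6a) = 02 06; tag = H(32 53 5c 5c 5c 02 06) = 01a1
m2: inner = H(58 39 36 36 36 01 2a) = 01 5e; tag = H(32 53 5c 5c 5c 01 5e) = 01f8
m3: inner = H(58 39 36 36 36 68 76) = 02 11; tag = H(32 53 5c 5c 5c 02 11) = 01ac ← matches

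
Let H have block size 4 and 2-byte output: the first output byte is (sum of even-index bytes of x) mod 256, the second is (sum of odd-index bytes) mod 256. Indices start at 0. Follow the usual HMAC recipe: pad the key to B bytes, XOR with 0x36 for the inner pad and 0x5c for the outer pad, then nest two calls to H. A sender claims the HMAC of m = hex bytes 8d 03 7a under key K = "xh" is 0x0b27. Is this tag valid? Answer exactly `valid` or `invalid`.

valid

Key "xh" = 78 68 is 2 bytes ≤ B = 4; zero-pad to 4 bytes: K' = 78 68 00 00.
K' ⊕ ipad = 4e 5e 36 36; K' ⊕ opad = 24 34 5c 5c.
Inner hash: even-index sum = 395 mod 256 = 139; odd-index sum = 151 mod 256 = 151 → 8b 97.
Outer hash (recomputed tag): even-index sum = 267 mod 256 = 11; odd-index sum = 295 mod 256 = 39 → 0b 27.
Recomputed tag = 0b27; claimed = 0b27 → match.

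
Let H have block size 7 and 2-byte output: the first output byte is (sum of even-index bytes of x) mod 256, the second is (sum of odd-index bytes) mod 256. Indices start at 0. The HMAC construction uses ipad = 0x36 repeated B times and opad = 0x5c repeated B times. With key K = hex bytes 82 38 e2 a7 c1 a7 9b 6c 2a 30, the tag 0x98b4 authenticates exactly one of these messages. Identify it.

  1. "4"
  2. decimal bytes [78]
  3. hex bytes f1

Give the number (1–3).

2

Key hex bytes 82 38 e2 a7 c1 a7 9b 6c 2a 30 is 10 bytes > B = 7, so hash it first: H(key) = ea 22, then zero-pad to 7 bytes: K' = ea 22 00 00 00 00 00.
K' ⊕ ipad = dc 14 36 36 36 36 36; K' ⊕ opad = b6 7e 5c 5c 5c 5c 5c.
m1: inner = H(dc 14 36 36 36 36 36 34) = 7e b4; tag = H(b6 7e 5c 5c 5c 5c 5c 7e b4) = 7eb4
m2: inner = H(dc 14 36 36 36 36 36 4e) = 7e ce; tag = H(b6 7e 5c 5c 5c 5c 5c 7e ce) = 98b4 ← matches
m3: inner = H(dc 14 36 36 36 36 36 f1) = 7e 71; tag = H(b6 7e 5c 5c 5c 5c 5c 7e 71) = 3bb4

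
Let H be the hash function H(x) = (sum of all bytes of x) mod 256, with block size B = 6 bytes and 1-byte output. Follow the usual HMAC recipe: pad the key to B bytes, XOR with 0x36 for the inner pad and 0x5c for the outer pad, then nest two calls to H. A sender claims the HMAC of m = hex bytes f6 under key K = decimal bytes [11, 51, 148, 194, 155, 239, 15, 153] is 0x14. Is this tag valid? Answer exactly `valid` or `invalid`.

Key decimal bytes [11, 51, 148, 194, 155, 239, 15, 153] = 0b 33 94 c2 9b ef 0f 99 is 8 bytes > B = 6, so hash it first: H(key) = c6, then zero-pad to 6 bytes: K' = c6 00 00 00 00 00.
K' ⊕ ipad = f0 36 36 36 36 36; K' ⊕ opad = 9a 5c 5c 5c 5c 5c.
Inner hash: sum = 240+54+54+54+54+54+246 = 756; mod 256 = 244 → f4.
Outer hash (recomputed tag): sum = 154+92+92+92+92+92+244 = 858; mod 256 = 90 → 5a.
Recomputed tag = 5a; claimed = 14 → mismatch.

invalid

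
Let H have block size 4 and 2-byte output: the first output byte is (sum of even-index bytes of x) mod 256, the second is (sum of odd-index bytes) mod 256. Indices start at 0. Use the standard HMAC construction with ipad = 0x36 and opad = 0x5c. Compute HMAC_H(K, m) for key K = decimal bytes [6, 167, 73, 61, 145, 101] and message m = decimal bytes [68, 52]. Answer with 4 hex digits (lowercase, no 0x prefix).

685a

Key decimal bytes [6, 167, 73, 61, 145, 101] = 06 a7 49 3d 91 65 is 6 bytes > B = 4, so hash it first: H(key) = e0 49, then zero-pad to 4 bytes: K' = e0 49 00 00.
K' ⊕ ipad = d6 7f 36 36.  K' ⊕ opad = bc 15 5c 5c.
Inner input = (K'⊕ipad) ∥ m = d6 7f 36 36 ∥ 44 34.
Inner hash: even-index sum = 336 mod 256 = 80; odd-index sum = 233 mod 256 = 233 → 50 e9.
Outer input = (K'⊕opad) ∥ inner = bc 15 5c 5c ∥ 50 e9.
Outer hash (tag): even-index sum = 360 mod 256 = 104; odd-index sum = 346 mod 256 = 90 → 68 5a.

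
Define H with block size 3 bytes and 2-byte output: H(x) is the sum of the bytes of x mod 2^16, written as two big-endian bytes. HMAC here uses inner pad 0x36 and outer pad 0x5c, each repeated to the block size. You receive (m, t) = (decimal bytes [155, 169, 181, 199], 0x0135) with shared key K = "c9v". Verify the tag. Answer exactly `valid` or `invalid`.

valid

Key "c9v" = 63 39 76 is exactly B = 3 bytes: K' = 63 39 76.
K' ⊕ ipad = 55 0f 40; K' ⊕ opad = 3f 65 2a.
Inner hash: sum = 85+15+64+155+169+181+199 = 868 → 03 64.
Outer hash (recomputed tag): sum = 63+101+42+3+100 = 309 → 01 35.
Recomputed tag = 0135; claimed = 0135 → match.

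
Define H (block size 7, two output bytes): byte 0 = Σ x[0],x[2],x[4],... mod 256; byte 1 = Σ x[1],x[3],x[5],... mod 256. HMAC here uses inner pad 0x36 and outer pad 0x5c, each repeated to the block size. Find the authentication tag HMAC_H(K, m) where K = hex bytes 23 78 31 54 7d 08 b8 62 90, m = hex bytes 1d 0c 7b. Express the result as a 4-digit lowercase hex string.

Key hex bytes 23 78 31 54 7d 08 b8 62 90 is 9 bytes > B = 7, so hash it first: H(key) = 19 36, then zero-pad to 7 bytes: K' = 19 36 00 00 00 00 00.
K' ⊕ ipad = 2f 00 36 36 36 36 36.  K' ⊕ opad = 45 6a 5c 5c 5c 5c 5c.
Inner input = (K'⊕ipad) ∥ m = 2f 00 36 36 36 36 36 ∥ 1d 0c 7b.
Inner hash: even-index sum = 221 mod 256 = 221; odd-index sum = 260 mod 256 = 4 → dd 04.
Outer input = (K'⊕opad) ∥ inner = 45 6a 5c 5c 5c 5c 5c ∥ dd 04.
Outer hash (tag): even-index sum = 349 mod 256 = 93; odd-index sum = 511 mod 256 = 255 → 5d ff.

5dff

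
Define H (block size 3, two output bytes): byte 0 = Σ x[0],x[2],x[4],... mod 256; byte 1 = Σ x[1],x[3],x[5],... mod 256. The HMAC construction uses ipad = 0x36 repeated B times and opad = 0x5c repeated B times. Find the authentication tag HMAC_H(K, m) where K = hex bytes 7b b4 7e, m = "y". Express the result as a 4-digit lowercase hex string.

Key hex bytes 7b b4 7e is exactly B = 3 bytes: K' = 7b b4 7e.
K' ⊕ ipad = 4d 82 48.  K' ⊕ opad = 27 e8 22.
Inner input = (K'⊕ipad) ∥ m = 4d 82 48 ∥ 79.
Inner hash: even-index sum = 149 mod 256 = 149; odd-index sum = 251 mod 256 = 251 → 95 fb.
Outer input = (K'⊕opad) ∥ inner = 27 e8 22 ∥ 95 fb.
Outer hash (tag): even-index sum = 324 mod 256 = 68; odd-index sum = 381 mod 256 = 125 → 44 7d.

447d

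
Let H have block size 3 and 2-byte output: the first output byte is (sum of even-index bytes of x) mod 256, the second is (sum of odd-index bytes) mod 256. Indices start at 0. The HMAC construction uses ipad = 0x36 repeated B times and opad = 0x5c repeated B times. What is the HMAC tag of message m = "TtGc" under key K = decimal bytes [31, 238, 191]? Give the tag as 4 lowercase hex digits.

Key decimal bytes [31, 238, 191] = 1f ee bf is exactly B = 3 bytes: K' = 1f ee bf.
K' ⊕ ipad = 29 d8 89.  K' ⊕ opad = 43 b2 e3.
Inner input = (K'⊕ipad) ∥ m = 29 d8 89 ∥ 54 74 47 63.
Inner hash: even-index sum = 393 mod 256 = 137; odd-index sum = 371 mod 256 = 115 → 89 73.
Outer input = (K'⊕opad) ∥ inner = 43 b2 e3 ∥ 89 73.
Outer hash (tag): even-index sum = 409 mod 256 = 153; odd-index sum = 315 mod 256 = 59 → 99 3b.

993b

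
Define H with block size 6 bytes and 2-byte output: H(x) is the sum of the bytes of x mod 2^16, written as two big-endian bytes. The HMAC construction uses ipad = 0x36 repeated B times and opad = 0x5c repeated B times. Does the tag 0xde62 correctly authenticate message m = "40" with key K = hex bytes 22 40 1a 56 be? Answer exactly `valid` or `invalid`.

Key hex bytes 22 40 1a 56 be is 5 bytes ≤ B = 6; zero-pad to 6 bytes: K' = 22 40 1a 56 be 00.
K' ⊕ ipad = 14 76 2c 60 88 36; K' ⊕ opad = 7e 1c 46 0a e2 5c.
Inner hash: sum = 20+118+44+96+136+54+52+48 = 568 → 02 38.
Outer hash (recomputed tag): sum = 126+28+70+10+226+92+2+56 = 610 → 02 62.
Recomputed tag = 0262; claimed = de62 → mismatch.

invalid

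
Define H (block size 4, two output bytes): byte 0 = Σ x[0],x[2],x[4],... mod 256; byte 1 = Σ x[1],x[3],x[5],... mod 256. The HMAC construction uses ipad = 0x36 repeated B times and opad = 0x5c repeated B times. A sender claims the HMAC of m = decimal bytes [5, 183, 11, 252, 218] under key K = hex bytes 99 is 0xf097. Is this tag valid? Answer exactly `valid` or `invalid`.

invalid

Key hex bytes 99 is 1 byte ≤ B = 4; zero-pad to 4 bytes: K' = 99 00 00 00.
K' ⊕ ipad = af 36 36 36; K' ⊕ opad = c5 5c 5c 5c.
Inner hash: even-index sum = 463 mod 256 = 207; odd-index sum = 543 mod 256 = 31 → cf 1f.
Outer hash (recomputed tag): even-index sum = 496 mod 256 = 240; odd-index sum = 215 mod 256 = 215 → f0 d7.
Recomputed tag = f0d7; claimed = f097 → mismatch.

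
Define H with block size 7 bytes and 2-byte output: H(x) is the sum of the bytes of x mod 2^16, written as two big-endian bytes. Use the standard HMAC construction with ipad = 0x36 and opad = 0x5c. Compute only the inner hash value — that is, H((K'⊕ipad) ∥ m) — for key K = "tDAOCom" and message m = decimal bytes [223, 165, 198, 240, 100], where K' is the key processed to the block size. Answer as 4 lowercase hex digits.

Key "tDAOCom" = 74 44 41 4f 43 6f 6d is exactly B = 7 bytes: K' = 74 44 41 4f 43 6f 6d.
K' ⊕ ipad = 42 72 77 79 75 59 5b.
Inner input = 42 72 77 79 75 59 5b ∥ df a5 c6 f0 64.
Inner hash: sum = 66+114+119+121+117+89+91+223+165+198+240+100 = 1643 → 06 6b.

066b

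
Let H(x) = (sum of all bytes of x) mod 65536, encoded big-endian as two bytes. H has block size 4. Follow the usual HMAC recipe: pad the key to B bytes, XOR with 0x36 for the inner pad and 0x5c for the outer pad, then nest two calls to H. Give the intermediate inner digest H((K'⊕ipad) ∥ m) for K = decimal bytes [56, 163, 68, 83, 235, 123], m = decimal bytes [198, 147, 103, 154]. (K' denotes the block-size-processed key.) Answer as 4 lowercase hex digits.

03e8

Key decimal bytes [56, 163, 68, 83, 235, 123] = 38 a3 44 53 eb 7b is 6 bytes > B = 4, so hash it first: H(key) = 02 d8, then zero-pad to 4 bytes: K' = 02 d8 00 00.
K' ⊕ ipad = 34 ee 36 36.
Inner input = 34 ee 36 36 ∥ c6 93 67 9a.
Inner hash: sum = 52+238+54+54+198+147+103+154 = 1000 → 03 e8.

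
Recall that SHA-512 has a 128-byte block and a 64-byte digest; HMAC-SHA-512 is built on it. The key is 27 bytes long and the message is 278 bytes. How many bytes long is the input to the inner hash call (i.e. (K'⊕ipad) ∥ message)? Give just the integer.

Key is 27 ≤ 128 bytes, zero-padded: |K'| = 128.
Inner input = (K'⊕ipad) ∥ m → 128 + 278 = 406 bytes.

406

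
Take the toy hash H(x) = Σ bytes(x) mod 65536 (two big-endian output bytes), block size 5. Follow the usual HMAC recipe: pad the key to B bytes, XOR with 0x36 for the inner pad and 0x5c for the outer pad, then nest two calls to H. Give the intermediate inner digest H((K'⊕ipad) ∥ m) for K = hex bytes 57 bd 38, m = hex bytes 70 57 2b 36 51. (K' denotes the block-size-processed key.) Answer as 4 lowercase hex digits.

Key hex bytes 57 bd 38 is 3 bytes ≤ B = 5; zero-pad to 5 bytes: K' = 57 bd 38 00 00.
K' ⊕ ipad = 61 8b 0e 36 36.
Inner input = 61 8b 0e 36 36 ∥ 70 57 2b 36 51.
Inner hash: sum = 97+139+14+54+54+112+87+43+54+81 = 735 → 02 df.

02df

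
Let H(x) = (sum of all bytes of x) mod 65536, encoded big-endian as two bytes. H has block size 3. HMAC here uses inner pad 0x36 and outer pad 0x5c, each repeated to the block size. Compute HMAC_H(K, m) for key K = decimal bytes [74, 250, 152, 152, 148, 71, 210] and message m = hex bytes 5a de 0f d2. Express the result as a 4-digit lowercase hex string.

Key decimal bytes [74, 250, 152, 152, 148, 71, 210] = 4a fa 98 98 94 47 d2 is 7 bytes > B = 3, so hash it first: H(key) = 04 21, then zero-pad to 3 bytes: K' = 04 21 00.
K' ⊕ ipad = 32 17 36.  K' ⊕ opad = 58 7d 5c.
Inner input = (K'⊕ipad) ∥ m = 32 17 36 ∥ 5a de 0f d2.
Inner hash: sum = 50+23+54+90+222+15+210 = 664 → 02 98.
Outer input = (K'⊕opad) ∥ inner = 58 7d 5c ∥ 02 98.
Outer hash (tag): sum = 88+125+92+2+152 = 459 → 01 cb.

01cb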